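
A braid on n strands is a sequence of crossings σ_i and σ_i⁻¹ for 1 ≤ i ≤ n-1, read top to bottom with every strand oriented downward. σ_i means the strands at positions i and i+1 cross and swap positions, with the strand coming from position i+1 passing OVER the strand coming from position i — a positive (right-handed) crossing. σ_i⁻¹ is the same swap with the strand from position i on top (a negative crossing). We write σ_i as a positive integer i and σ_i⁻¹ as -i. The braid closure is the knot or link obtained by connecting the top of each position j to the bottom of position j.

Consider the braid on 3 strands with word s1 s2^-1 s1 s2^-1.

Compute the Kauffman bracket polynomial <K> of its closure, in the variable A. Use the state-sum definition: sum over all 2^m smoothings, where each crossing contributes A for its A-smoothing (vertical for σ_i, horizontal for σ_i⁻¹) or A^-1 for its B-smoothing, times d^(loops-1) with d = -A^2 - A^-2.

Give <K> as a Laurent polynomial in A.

Braid: s1 s2^-1 s1 s2^-1 on 3 strands, 4 crossings.
Writhe w = (#positive) - (#negative) = 2 - 2 = 0.
Enumerate smoothing states for the bracket polynomial. There are 2^4 = 16 states.
For each crossing: s=0 is the vertical smoothing, s=1 horizontal. Crossing k contributes A^(sign_k * (1 - 2*s_k)); loop factor d = -A^2 - A^-2.
  state 0000: A-exp=+0, loops=3, term = A^0 * d^2
  state 0001: A-exp=+2, loops=2, term = A^2 * d^1
  state 0010: A-exp=-2, loops=2, term = A^-2 * d^1
  state 0011: A-exp=+0, loops=1, term = A^0 * d^0
  state 0100: A-exp=+2, loops=2, term = A^2 * d^1
  state 0101: A-exp=+4, loops=3, term = A^4 * d^2
  state 0110: A-exp=+0, loops=1, term = A^0 * d^0
  state 0111: A-exp=+2, loops=2, term = A^2 * d^1
  state 1000: A-exp=-2, loops=2, term = A^-2 * d^1
  state 1001: A-exp=+0, loops=1, term = A^0 * d^0
  state 1010: A-exp=-4, loops=3, term = A^-4 * d^2
  state 1011: A-exp=-2, loops=2, term = A^-2 * d^1
  state 1100: A-exp=+0, loops=1, term = A^0 * d^0
  state 1101: A-exp=+2, loops=2, term = A^2 * d^1
  state 1110: A-exp=-2, loops=2, term = A^-2 * d^1
  state 1111: A-exp=+0, loops=1, term = A^0 * d^0
Collect the terms by A-exponent (count of states per loop number):
Powers of d = -A^2 - A^-2: d^2 = A^4 + 2 + A^-4.
  A^4 * (d^2) = A^8 + 2*A^4 + 1
  A^2 * (4*d) = -4*A^4 - 4
  A^0 * (5 + d^2) = A^4 + 7 + A^-4
  A^-2 * (4*d) = -4 - 4*A^-4
  A^-4 * (d^2) = 1 + 2*A^-4 + A^-8
Summing the groups: <K> = A^8 - A^4 + 1 - A^-4 + A^-8

Answer: A^8 - A^4 + 1 - A^-4 + A^-8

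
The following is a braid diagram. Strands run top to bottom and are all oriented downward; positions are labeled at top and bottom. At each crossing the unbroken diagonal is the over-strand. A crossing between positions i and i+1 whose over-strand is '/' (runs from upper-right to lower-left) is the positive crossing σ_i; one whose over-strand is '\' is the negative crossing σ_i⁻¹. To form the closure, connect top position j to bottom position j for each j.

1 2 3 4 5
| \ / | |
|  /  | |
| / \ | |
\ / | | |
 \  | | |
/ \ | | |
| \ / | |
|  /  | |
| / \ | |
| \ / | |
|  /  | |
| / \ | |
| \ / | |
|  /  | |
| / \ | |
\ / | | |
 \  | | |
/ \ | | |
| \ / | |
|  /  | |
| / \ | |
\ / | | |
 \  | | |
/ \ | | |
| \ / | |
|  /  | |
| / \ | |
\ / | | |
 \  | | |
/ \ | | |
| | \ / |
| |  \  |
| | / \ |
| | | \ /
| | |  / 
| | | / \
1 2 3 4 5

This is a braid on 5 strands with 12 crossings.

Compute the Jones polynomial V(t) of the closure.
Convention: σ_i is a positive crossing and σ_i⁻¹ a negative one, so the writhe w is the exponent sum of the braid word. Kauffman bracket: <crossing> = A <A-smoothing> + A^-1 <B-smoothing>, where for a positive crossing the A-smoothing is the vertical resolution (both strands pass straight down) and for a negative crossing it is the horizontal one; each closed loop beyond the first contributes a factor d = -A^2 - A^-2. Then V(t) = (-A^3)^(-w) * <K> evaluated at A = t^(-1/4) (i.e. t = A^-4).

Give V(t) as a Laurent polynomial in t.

t^7 - 4*t^6 + 7*t^5 - 11*t^4 + 14*t^3 - 14*t^2 + 14*t - 10 + 7*t^-1 - 4*t^-2 + t^-3

Derivation:
Reading the diagram top to bottom ('/'-over between positions i,i+1 = s_i, '\'-over = s_i^-1): braid word = s2 s1^-1 s2 s2 s2 s1^-1 s2 s1^-1 s2 s1^-1 s3^-1 s4.
The presented braid s2 s1^-1 s2 s2 s2 s1^-1 s2 s1^-1 s2 s1^-1 s3^-1 s4 on 5 strands reduces by inverse Markov moves (closure unchanged at each step):
  Destabilize: the word has the form β·s4 where s4 occurs only as the final letter (β ∈ B_4); drop it and the last strand → 4 strands.
  Destabilize: the word has the form β·s3^-1 where s3^-1 occurs only as the final letter (β ∈ B_3); drop it and the last strand → 3 strands.
Reduced to β = s2 s1^-1 s2 s2 s2 s1^-1 s2 s1^-1 s2 s1^-1 on 3 strands, 10 crossings.
Compute on β:
Braid: s2 s1^-1 s2 s2 s2 s1^-1 s2 s1^-1 s2 s1^-1 on 3 strands, 10 crossings.
Writhe w = (#positive) - (#negative) = 6 - 4 = 2.
Enumerate smoothing states for the bracket polynomial. There are 2^10 = 1024 states.
Each crossing splits two ways (0=vertical, 1=horizontal). The state's weight is A^(#A-smoothings - #B-smoothings) * d^(loops - 1).
Tabulate the states by total A-exponent and number of loops L (A-exp: L × count):
  A^10: L=5 ×1
  A^8: L=4 ×10
  A^6: L=3 ×42, L=5 ×3
  A^4: L=2 ×90, L=4 ×29, L=6 ×1
  A^2: L=1 ×87, L=3 ×110, L=5 ×13
  A^0: L=2 ×179, L=4 ×71, L=6 ×2
  A^-2: L=3 ×187, L=5 ×23
  A^-4: L=4 ×117, L=6 ×3
  A^-6: L=5 ×45
  A^-8: L=6 ×10
  A^-10: L=7 ×1
Each group contributes A^e * Σ count * d^(L-1):
Powers of d = -A^2 - A^-2: d^2 = A^4 + 2 + A^-4; d^3 = -A^6 - 3*A^2 - 3*A^-2 - A^-6; d^4 = A^8 + 4*A^4 + 6 + 4*A^-4 + A^-8; d^5 = -A^10 - 5*A^6 - 10*A^2 - 10*A^-2 - 5*A^-6 - A^-10; d^6 = A^12 + 6*A^8 + 15*A^4 + 20 + 15*A^-4 + 6*A^-8 + A^-12.
  A^10 * (d^4) = A^18 + 4*A^14 + 6*A^10 + 4*A^6 + A^2
  A^8 * (10*d^3) = -10*A^14 - 30*A^10 - 30*A^6 - 10*A^2
  A^6 * (42*d^2 + 3*d^4) = 3*A^14 + 54*A^10 + 102*A^6 + 54*A^2 + 3*A^-2
  A^4 * (90*d + 29*d^3 + d^5) = -A^14 - 34*A^10 - 187*A^6 - 187*A^2 - 34*A^-2 - A^-6
  A^2 * (87 + 110*d^2 + 13*d^4) = 13*A^10 + 162*A^6 + 385*A^2 + 162*A^-2 + 13*A^-6
  A^0 * (179*d + 71*d^3 + 2*d^5) = -2*A^10 - 81*A^6 - 412*A^2 - 412*A^-2 - 81*A^-6 - 2*A^-10
  A^-2 * (187*d^2 + 23*d^4) = 23*A^6 + 279*A^2 + 512*A^-2 + 279*A^-6 + 23*A^-10
  A^-4 * (117*d^3 + 3*d^5) = -3*A^6 - 132*A^2 - 381*A^-2 - 381*A^-6 - 132*A^-10 - 3*A^-14
  A^-6 * (45*d^4) = 45*A^2 + 180*A^-2 + 270*A^-6 + 180*A^-10 + 45*A^-14
  A^-8 * (10*d^5) = -10*A^2 - 50*A^-2 - 100*A^-6 - 100*A^-10 - 50*A^-14 - 10*A^-18
  A^-10 * (d^6) = A^2 + 6*A^-2 + 15*A^-6 + 20*A^-10 + 15*A^-14 + 6*A^-18 + A^-22
Summing the groups: <K> = A^18 - 4*A^14 + 7*A^10 - 10*A^6 + 14*A^2 - 14*A^-2 + 14*A^-6 - 11*A^-10 + 7*A^-14 - 4*A^-18 + A^-22
Normalise by the writhe: (-A^3)^(-w) = (-A^3)^(-2) = A^-6, so f(A) = A^-6 * <K> = A^12 - 4*A^8 + 7*A^4 - 10 + 14*A^-4 - 14*A^-8 + 14*A^-12 - 11*A^-16 + 7*A^-20 - 4*A^-24 + A^-28.
Substitute A = t^(-1/4), i.e. A^e → t^(-e/4): V(t) = t^7 - 4*t^6 + 7*t^5 - 11*t^4 + 14*t^3 - 14*t^2 + 14*t - 10 + 7*t^-1 - 4*t^-2 + t^-3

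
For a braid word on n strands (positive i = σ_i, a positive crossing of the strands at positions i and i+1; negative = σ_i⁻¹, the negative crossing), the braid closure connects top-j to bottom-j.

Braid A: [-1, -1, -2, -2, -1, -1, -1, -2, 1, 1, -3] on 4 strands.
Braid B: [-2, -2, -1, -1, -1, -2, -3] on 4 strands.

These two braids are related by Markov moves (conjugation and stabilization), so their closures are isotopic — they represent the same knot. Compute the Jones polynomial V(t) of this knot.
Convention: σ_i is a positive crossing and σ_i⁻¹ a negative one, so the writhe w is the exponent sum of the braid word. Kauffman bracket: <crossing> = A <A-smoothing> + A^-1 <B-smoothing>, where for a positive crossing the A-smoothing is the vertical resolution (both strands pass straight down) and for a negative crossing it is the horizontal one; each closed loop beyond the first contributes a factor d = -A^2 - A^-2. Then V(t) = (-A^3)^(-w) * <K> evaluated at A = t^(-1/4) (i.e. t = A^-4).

Markov-equivalent braids have isotopic closures, hence identical knot invariants. Strip the Markov moves from each word to reach a common short braid β, then compute V(t) once on β.
Braid A: s1^-1 s1^-1 s2^-1 s2^-1 s1^-1 s1^-1 s1^-1 s2^-1 s1 s1 s3^-1 on 4 strands reduces by inverse Markov moves (closure unchanged at each step):
  Destabilize: the word has the form β·s3^-1 where s3^-1 occurs only as the final letter (β ∈ B_3); drop it and the last strand → 3 strands.
  Deconjugate: the word is γ·β·γ⁻¹ with γ = s1^-1 s1^-1 (prefix) and γ⁻¹ = s1 s1 (suffix); strip both.
Reduced to β = s2^-1 s2^-1 s1^-1 s1^-1 s1^-1 s2^-1 on 3 strands, 6 crossings.
Braid B: s2^-1 s2^-1 s1^-1 s1^-1 s1^-1 s2^-1 s3^-1 on 4 strands reduces by inverse Markov moves (closure unchanged at each step):
  Destabilize: the word has the form β·s3^-1 where s3^-1 occurs only as the final letter (β ∈ B_3); drop it and the last strand → 3 strands.
Reduced to β = s2^-1 s2^-1 s1^-1 s1^-1 s1^-1 s2^-1 on 3 strands, 6 crossings.
Both give the same β = s2^-1 s2^-1 s1^-1 s1^-1 s1^-1 s2^-1 on 3 strands, so one state sum suffices:
Braid: s2^-1 s2^-1 s1^-1 s1^-1 s1^-1 s2^-1 on 3 strands, 6 crossings.
Writhe w = (#positive) - (#negative) = 0 - 6 = -6.
Computing the Kauffman bracket via state sum. There are 2^6 = 64 states.
Smooth each crossing (0=||, 1=⌣⌢); contribution A^(Σ sign_k(1-2s_k)) * d^(L-1).
Tabulate the states by total A-exponent and number of loops L (A-exp: L × count):
  A^6: L=5 ×1
  A^4: L=4 ×6
  A^2: L=3 ×15
  A^0: L=2 ×18, L=4 ×2
  A^-2: L=1 ×9, L=3 ×6
  A^-4: L=2 ×6
  A^-6: L=3 ×1
Each group contributes A^e * Σ count * d^(L-1):
Powers of d = -A^2 - A^-2: d^2 = A^4 + 2 + A^-4; d^3 = -A^6 - 3*A^2 - 3*A^-2 - A^-6; d^4 = A^8 + 4*A^4 + 6 + 4*A^-4 + A^-8.
  A^6 * (d^4) = A^14 + 4*A^10 + 6*A^6 + 4*A^2 + A^-2
  A^4 * (6*d^3) = -6*A^10 - 18*A^6 - 18*A^2 - 6*A^-2
  A^2 * (15*d^2) = 15*A^6 + 30*A^2 + 15*A^-2
  A^0 * (18*d + 2*d^3) = -2*A^6 - 24*A^2 - 24*A^-2 - 2*A^-6
  A^-2 * (9 + 6*d^2) = 6*A^2 + 21*A^-2 + 6*A^-6
  A^-4 * (6*d) = -6*A^-2 - 6*A^-6
  A^-6 * (d^2) = A^-2 + 2*A^-6 + A^-10
Summing the groups: <K> = A^14 - 2*A^10 + A^6 - 2*A^2 + 2*A^-2 + A^-10
Normalise by the writhe: (-A^3)^(-w) = (-A^3)^(6) = A^18, so f(A) = A^18 * <K> = A^32 - 2*A^28 + A^24 - 2*A^20 + 2*A^16 + A^8.
Substitute A = t^(-1/4), i.e. A^e → t^(-e/4): V(t) = t^-2 + 2*t^-4 - 2*t^-5 + t^-6 - 2*t^-7 + t^-8

Answer: t^-2 + 2*t^-4 - 2*t^-5 + t^-6 - 2*t^-7 + t^-8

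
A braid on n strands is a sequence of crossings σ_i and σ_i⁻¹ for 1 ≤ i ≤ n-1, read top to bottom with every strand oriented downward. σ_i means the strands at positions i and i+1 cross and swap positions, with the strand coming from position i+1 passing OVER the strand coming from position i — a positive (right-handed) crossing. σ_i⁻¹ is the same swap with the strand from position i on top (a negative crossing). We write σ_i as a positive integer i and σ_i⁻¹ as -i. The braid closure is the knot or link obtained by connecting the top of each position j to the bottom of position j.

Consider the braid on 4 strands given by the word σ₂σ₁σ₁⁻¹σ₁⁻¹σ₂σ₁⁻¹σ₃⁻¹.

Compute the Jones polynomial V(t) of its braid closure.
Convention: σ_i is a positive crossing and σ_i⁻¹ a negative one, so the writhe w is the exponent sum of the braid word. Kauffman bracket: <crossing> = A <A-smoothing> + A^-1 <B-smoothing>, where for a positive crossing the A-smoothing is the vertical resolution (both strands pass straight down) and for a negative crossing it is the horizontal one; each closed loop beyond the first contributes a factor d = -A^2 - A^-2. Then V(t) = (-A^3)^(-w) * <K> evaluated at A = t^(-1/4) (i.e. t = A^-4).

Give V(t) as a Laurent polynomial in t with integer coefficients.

First cancel adjacent σ_i σ_i⁻¹ pairs (Reidemeister II — same braid, same closure): s2 s1 s1^-1 s1^-1 s2 s1^-1 s3^-1 → s2 s1^-1 s2 s1^-1 s3^-1.
Braid: s2 s1^-1 s2 s1^-1 s3^-1 on 4 strands, 5 crossings.
Writhe w = (#positive) - (#negative) = 2 - 3 = -1.
Computing the Kauffman bracket via state sum. There are 2^5 = 32 states.
Smooth each crossing (0=||, 1=⌣⌢); contribution A^(Σ sign_k(1-2s_k)) * d^(L-1).
  state 00000: A-exp=-1, loops=4, term = A^-1 * d^3
  state 00001: A-exp=+1, loops=3, term = A^1 * d^2
  state 00010: A-exp=+1, loops=3, term = A^1 * d^2
  state 00011: A-exp=+3, loops=2, term = A^3 * d^1
  state 00100: A-exp=-3, loops=3, term = A^-3 * d^2
  state 00101: A-exp=-1, loops=2, term = A^-1 * d^1
  state 00110: A-exp=-1, loops=2, term = A^-1 * d^1
  state 00111: A-exp=+1, loops=1, term = A^1 * d^0
  state 01000: A-exp=+1, loops=3, term = A^1 * d^2
  state 01001: A-exp=+3, loops=2, term = A^3 * d^1
  state 01010: A-exp=+3, loops=4, term = A^3 * d^3
  state 01011: A-exp=+5, loops=3, term = A^5 * d^2
  state 01100: A-exp=-1, loops=2, term = A^-1 * d^1
  state 01101: A-exp=+1, loops=1, term = A^1 * d^0
  state 01110: A-exp=+1, loops=3, term = A^1 * d^2
  state 01111: A-exp=+3, loops=2, term = A^3 * d^1
  state 10000: A-exp=-3, loops=3, term = A^-3 * d^2
  state 10001: A-exp=-1, loops=2, term = A^-1 * d^1
  state 10010: A-exp=-1, loops=2, term = A^-1 * d^1
  state 10011: A-exp=+1, loops=1, term = A^1 * d^0
  state 10100: A-exp=-5, loops=4, term = A^-5 * d^3
  state 10101: A-exp=-3, loops=3, term = A^-3 * d^2
  state 10110: A-exp=-3, loops=3, term = A^-3 * d^2
  state 10111: A-exp=-1, loops=2, term = A^-1 * d^1
  state 11000: A-exp=-1, loops=2, term = A^-1 * d^1
  state 11001: A-exp=+1, loops=1, term = A^1 * d^0
  state 11010: A-exp=+1, loops=3, term = A^1 * d^2
  state 11011: A-exp=+3, loops=2, term = A^3 * d^1
  state 11100: A-exp=-3, loops=3, term = A^-3 * d^2
  state 11101: A-exp=-1, loops=2, term = A^-1 * d^1
  state 11110: A-exp=-1, loops=2, term = A^-1 * d^1
  state 11111: A-exp=+1, loops=1, term = A^1 * d^0
Collect the terms by A-exponent (count of states per loop number):
Powers of d = -A^2 - A^-2: d^2 = A^4 + 2 + A^-4; d^3 = -A^6 - 3*A^2 - 3*A^-2 - A^-6.
  A^5 * (d^2) = A^9 + 2*A^5 + A
  A^3 * (4*d + d^3) = -A^9 - 7*A^5 - 7*A - A^-3
  A^1 * (5 + 5*d^2) = 5*A^5 + 15*A + 5*A^-3
  A^-1 * (9*d + d^3) = -A^5 - 12*A - 12*A^-3 - A^-7
  A^-3 * (5*d^2) = 5*A + 10*A^-3 + 5*A^-7
  A^-5 * (d^3) = -A - 3*A^-3 - 3*A^-7 - A^-11
Summing the groups: <K> = -A^5 + A - A^-3 + A^-7 - A^-11
Normalise by the writhe: (-A^3)^(-w) = (-A^3)^(1) = -A^3, so f(A) = -A^3 * <K> = A^8 - A^4 + 1 - A^-4 + A^-8.
Substitute A = t^(-1/4), i.e. A^e → t^(-e/4): V(t) = t^2 - t + 1 - t^-1 + t^-2

Answer: t^2 - t + 1 - t^-1 + t^-2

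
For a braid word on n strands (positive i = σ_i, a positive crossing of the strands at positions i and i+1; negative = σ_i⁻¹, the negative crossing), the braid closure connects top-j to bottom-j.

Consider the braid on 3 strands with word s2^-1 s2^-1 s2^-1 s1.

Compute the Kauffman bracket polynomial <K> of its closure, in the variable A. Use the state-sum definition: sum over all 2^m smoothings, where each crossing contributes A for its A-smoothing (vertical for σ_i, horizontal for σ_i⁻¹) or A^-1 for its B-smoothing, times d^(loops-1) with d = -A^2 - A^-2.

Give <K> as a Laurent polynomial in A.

Braid: s2^-1 s2^-1 s2^-1 s1 on 3 strands, 4 crossings.
Writhe w = (#positive) - (#negative) = 1 - 3 = -2.
Enumerate smoothing states for the bracket polynomial. There are 2^4 = 16 states.
For each crossing: s=0 is the vertical smoothing, s=1 horizontal. Crossing k contributes A^(sign_k * (1 - 2*s_k)); loop factor d = -A^2 - A^-2.
  state 0000: A-exp=-2, loops=3, term = A^-2 * d^2
  state 0001: A-exp=-4, loops=2, term = A^-4 * d^1
  state 0010: A-exp=+0, loops=2, term = A^0 * d^1
  state 0011: A-exp=-2, loops=1, term = A^-2 * d^0
  state 0100: A-exp=+0, loops=2, term = A^0 * d^1
  state 0101: A-exp=-2, loops=1, term = A^-2 * d^0
  state 0110: A-exp=+2, loops=3, term = A^2 * d^2
  state 0111: A-exp=+0, loops=2, term = A^0 * d^1
  state 1000: A-exp=+0, loops=2, term = A^0 * d^1
  state 1001: A-exp=-2, loops=1, term = A^-2 * d^0
  state 1010: A-exp=+2, loops=3, term = A^2 * d^2
  state 1011: A-exp=+0, loops=2, term = A^0 * d^1
  state 1100: A-exp=+2, loops=3, term = A^2 * d^2
  state 1101: A-exp=+0, loops=2, term = A^0 * d^1
  state 1110: A-exp=+4, loops=4, term = A^4 * d^3
  state 1111: A-exp=+2, loops=3, term = A^2 * d^2
Collect the terms by A-exponent (count of states per loop number):
Powers of d = -A^2 - A^-2: d^2 = A^4 + 2 + A^-4; d^3 = -A^6 - 3*A^2 - 3*A^-2 - A^-6.
  A^4 * (d^3) = -A^10 - 3*A^6 - 3*A^2 - A^-2
  A^2 * (4*d^2) = 4*A^6 + 8*A^2 + 4*A^-2
  A^0 * (6*d) = -6*A^2 - 6*A^-2
  A^-2 * (3 + d^2) = A^2 + 5*A^-2 + A^-6
  A^-4 * (d) = -A^-2 - A^-6
Summing the groups: <K> = -A^10 + A^6 + A^-2

Answer: -A^10 + A^6 + A^-2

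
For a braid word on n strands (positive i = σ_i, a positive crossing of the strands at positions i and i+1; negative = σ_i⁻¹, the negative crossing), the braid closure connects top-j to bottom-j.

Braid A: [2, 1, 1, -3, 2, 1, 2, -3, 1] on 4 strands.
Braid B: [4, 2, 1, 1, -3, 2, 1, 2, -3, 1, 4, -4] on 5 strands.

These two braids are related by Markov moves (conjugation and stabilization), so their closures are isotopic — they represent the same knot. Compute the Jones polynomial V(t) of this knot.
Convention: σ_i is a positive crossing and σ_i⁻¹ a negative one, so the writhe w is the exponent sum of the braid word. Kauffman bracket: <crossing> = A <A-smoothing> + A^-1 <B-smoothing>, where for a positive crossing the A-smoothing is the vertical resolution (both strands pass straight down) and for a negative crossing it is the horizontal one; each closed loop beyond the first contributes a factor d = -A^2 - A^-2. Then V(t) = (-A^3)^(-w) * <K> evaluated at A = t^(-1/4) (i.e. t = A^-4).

-t^7 + 2*t^6 - 2*t^5 + 2*t^4 - 2*t^3 + 2*t^2 - t + 1

Derivation:
Markov-equivalent braids have isotopic closures, hence identical knot invariants. Strip the Markov moves from each word to reach a common short braid β, then compute V(t) once on β.
Braid A: s2 s1 s1 s3^-1 s2 s1 s2 s3^-1 s1 on 4 strands has no conjugating prefix/suffix or stabilization to strip; take β = s2 s1 s1 s3^-1 s2 s1 s2 s3^-1 s1.
Braid B: s4 s2 s1 s1 s3^-1 s2 s1 s2 s3^-1 s1 s4 s4^-1 on 5 strands reduces by inverse Markov moves (closure unchanged at each step):
  Deconjugate: the word is γ·β·γ⁻¹ with γ = s4 (prefix) and γ⁻¹ = s4^-1 (suffix); strip both.
  Destabilize: the word has the form β·s4 where s4 occurs only as the final letter (β ∈ B_4); drop it and the last strand → 4 strands.
Reduced to β = s2 s1 s1 s3^-1 s2 s1 s2 s3^-1 s1 on 4 strands, 9 crossings.
Both give the same β = s2 s1 s1 s3^-1 s2 s1 s2 s3^-1 s1 on 4 strands, so one state sum suffices:
Braid: s2 s1 s1 s3^-1 s2 s1 s2 s3^-1 s1 on 4 strands, 9 crossings.
Writhe w = (#positive) - (#negative) = 7 - 2 = 5.
Computing the Kauffman bracket via state sum. There are 2^9 = 512 states.
Each crossing splits two ways (0=vertical, 1=horizontal). The state's weight is A^(#A-smoothings - #B-smoothings) * d^(loops - 1).
Tabulate the states by total A-exponent and number of loops L (A-exp: L × count):
  A^9: L=4 ×1
  A^7: L=3 ×9
  A^5: L=2 ×28, L=4 ×8
  A^3: L=1 ×32, L=3 ×48, L=5 ×4
  A^1: L=2 ×91, L=4 ×34, L=6 ×1
  A^-1: L=1 ×23, L=3 ×92, L=5 ×11
  A^-3: L=2 ×43, L=4 ×40, L=6 ×1
  A^-5: L=1 ×4, L=3 ×26, L=5 ×6
  A^-7: L=2 ×4, L=4 ×5
  A^-9: L=3 ×1
Each group contributes A^e * Σ count * d^(L-1):
Powers of d = -A^2 - A^-2: d^2 = A^4 + 2 + A^-4; d^3 = -A^6 - 3*A^2 - 3*A^-2 - A^-6; d^4 = A^8 + 4*A^4 + 6 + 4*A^-4 + A^-8; d^5 = -A^10 - 5*A^6 - 10*A^2 - 10*A^-2 - 5*A^-6 - A^-10.
  A^9 * (d^3) = -A^15 - 3*A^11 - 3*A^7 - A^3
  A^7 * (9*d^2) = 9*A^11 + 18*A^7 + 9*A^3
  A^5 * (28*d + 8*d^3) = -8*A^11 - 52*A^7 - 52*A^3 - 8*A^-1
  A^3 * (32 + 48*d^2 + 4*d^4) = 4*A^11 + 64*A^7 + 152*A^3 + 64*A^-1 + 4*A^-5
  A^1 * (91*d + 34*d^3 + d^5) = -A^11 - 39*A^7 - 203*A^3 - 203*A^-1 - 39*A^-5 - A^-9
  A^-1 * (23 + 92*d^2 + 11*d^4) = 11*A^7 + 136*A^3 + 273*A^-1 + 136*A^-5 + 11*A^-9
  A^-3 * (43*d + 40*d^3 + d^5) = -A^7 - 45*A^3 - 173*A^-1 - 173*A^-5 - 45*A^-9 - A^-13
  A^-5 * (4 + 26*d^2 + 6*d^4) = 6*A^3 + 50*A^-1 + 92*A^-5 + 50*A^-9 + 6*A^-13
  A^-7 * (4*d + 5*d^3) = -5*A^-1 - 19*A^-5 - 19*A^-9 - 5*A^-13
  A^-9 * (d^2) = A^-5 + 2*A^-9 + A^-13
Summing the groups: <K> = -A^15 + A^11 - 2*A^7 + 2*A^3 - 2*A^-1 + 2*A^-5 - 2*A^-9 + A^-13
Normalise by the writhe: (-A^3)^(-w) = (-A^3)^(-5) = -A^-15, so f(A) = -A^-15 * <K> = 1 - A^-4 + 2*A^-8 - 2*A^-12 + 2*A^-16 - 2*A^-20 + 2*A^-24 - A^-28.
Substitute A = t^(-1/4), i.e. A^e → t^(-e/4): V(t) = -t^7 + 2*t^6 - 2*t^5 + 2*t^4 - 2*t^3 + 2*t^2 - t + 1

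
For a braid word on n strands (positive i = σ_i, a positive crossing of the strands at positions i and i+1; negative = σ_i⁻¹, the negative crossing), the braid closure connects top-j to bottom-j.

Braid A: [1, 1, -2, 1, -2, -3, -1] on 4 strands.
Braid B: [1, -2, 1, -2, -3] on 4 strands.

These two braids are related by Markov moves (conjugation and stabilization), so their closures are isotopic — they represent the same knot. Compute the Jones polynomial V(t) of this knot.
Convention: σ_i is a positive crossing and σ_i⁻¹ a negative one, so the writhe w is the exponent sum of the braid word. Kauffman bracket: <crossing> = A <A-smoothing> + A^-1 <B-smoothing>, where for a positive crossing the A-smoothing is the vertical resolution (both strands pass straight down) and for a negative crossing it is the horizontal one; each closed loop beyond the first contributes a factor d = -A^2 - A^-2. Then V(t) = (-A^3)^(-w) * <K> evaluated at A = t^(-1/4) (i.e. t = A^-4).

t^2 - t + 1 - t^-1 + t^-2

Derivation:
Markov-equivalent braids have isotopic closures, hence identical knot invariants. Strip the Markov moves from each word to reach a common short braid β, then compute V(t) once on β.
Braid A: s1 s1 s2^-1 s1 s2^-1 s3^-1 s1^-1 on 4 strands reduces by inverse Markov moves (closure unchanged at each step):
  Deconjugate: the word is γ·β·γ⁻¹ with γ = s1 (prefix) and γ⁻¹ = s1^-1 (suffix); strip both.
  Destabilize: the word has the form β·s3^-1 where s3^-1 occurs only as the final letter (β ∈ B_3); drop it and the last strand → 3 strands.
Reduced to β = s1 s2^-1 s1 s2^-1 on 3 strands, 4 crossings.
Braid B: s1 s2^-1 s1 s2^-1 s3^-1 on 4 strands reduces by inverse Markov moves (closure unchanged at each step):
  Destabilize: the word has the form β·s3^-1 where s3^-1 occurs only as the final letter (β ∈ B_3); drop it and the last strand → 3 strands.
Reduced to β = s1 s2^-1 s1 s2^-1 on 3 strands, 4 crossings.
Both give the same β = s1 s2^-1 s1 s2^-1 on 3 strands, so one state sum suffices:
Braid: s1 s2^-1 s1 s2^-1 on 3 strands, 4 crossings.
Writhe w = (#positive) - (#negative) = 2 - 2 = 0.
Enumerate smoothing states for the bracket polynomial. There are 2^4 = 16 states.
Each crossing splits two ways (0=vertical, 1=horizontal). The state's weight is A^(#A-smoothings - #B-smoothings) * d^(loops - 1).
  state 0000: A-exp=+0, loops=3, term = A^0 * d^2
  state 0001: A-exp=+2, loops=2, term = A^2 * d^1
  state 0010: A-exp=-2, loops=2, term = A^-2 * d^1
  state 0011: A-exp=+0, loops=1, term = A^0 * d^0
  state 0100: A-exp=+2, loops=2, term = A^2 * d^1
  state 0101: A-exp=+4, loops=3, term = A^4 * d^2
  state 0110: A-exp=+0, loops=1, term = A^0 * d^0
  state 0111: A-exp=+2, loops=2, term = A^2 * d^1
  state 1000: A-exp=-2, loops=2, term = A^-2 * d^1
  state 1001: A-exp=+0, loops=1, term = A^0 * d^0
  state 1010: A-exp=-4, loops=3, term = A^-4 * d^2
  state 1011: A-exp=-2, loops=2, term = A^-2 * d^1
  state 1100: A-exp=+0, loops=1, term = A^0 * d^0
  state 1101: A-exp=+2, loops=2, term = A^2 * d^1
  state 1110: A-exp=-2, loops=2, term = A^-2 * d^1
  state 1111: A-exp=+0, loops=1, term = A^0 * d^0
Collect the terms by A-exponent (count of states per loop number):
Powers of d = -A^2 - A^-2: d^2 = A^4 + 2 + A^-4.
  A^4 * (d^2) = A^8 + 2*A^4 + 1
  A^2 * (4*d) = -4*A^4 - 4
  A^0 * (5 + d^2) = A^4 + 7 + A^-4
  A^-2 * (4*d) = -4 - 4*A^-4
  A^-4 * (d^2) = 1 + 2*A^-4 + A^-8
Summing the groups: <K> = A^8 - A^4 + 1 - A^-4 + A^-8
Normalise by the writhe: (-A^3)^(-w) = (-A^3)^(0) = 1, so f(A) = 1 * <K> = A^8 - A^4 + 1 - A^-4 + A^-8.
Substitute A = t^(-1/4), i.e. A^e → t^(-e/4): V(t) = t^2 - t + 1 - t^-1 + t^-2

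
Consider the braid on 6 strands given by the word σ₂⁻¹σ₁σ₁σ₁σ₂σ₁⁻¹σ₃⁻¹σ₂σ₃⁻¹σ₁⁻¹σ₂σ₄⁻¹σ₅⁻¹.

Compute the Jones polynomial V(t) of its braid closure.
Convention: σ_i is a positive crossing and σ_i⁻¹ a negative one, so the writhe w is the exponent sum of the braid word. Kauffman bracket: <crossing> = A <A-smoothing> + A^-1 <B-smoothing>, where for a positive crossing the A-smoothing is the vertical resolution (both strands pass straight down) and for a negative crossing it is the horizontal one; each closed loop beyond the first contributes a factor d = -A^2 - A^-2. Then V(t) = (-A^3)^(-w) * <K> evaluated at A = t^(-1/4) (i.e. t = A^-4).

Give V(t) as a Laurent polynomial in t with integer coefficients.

t^4 - t^3 + t^2 - 2*t + 2 - t^-1 + t^-2

Derivation:
The presented braid s2^-1 s1 s1 s1 s2 s1^-1 s3^-1 s2 s3^-1 s1^-1 s2 s4^-1 s5^-1 on 6 strands reduces by inverse Markov moves (closure unchanged at each step):
  Destabilize: the word has the form β·s5^-1 where s5^-1 occurs only as the final letter (β ∈ B_5); drop it and the last strand → 5 strands.
  Destabilize: the word has the form β·s4^-1 where s4^-1 occurs only as the final letter (β ∈ B_4); drop it and the last strand → 4 strands.
  Deconjugate: the word is γ·β·γ⁻¹ with γ = s2^-1 s1 (prefix) and γ⁻¹ = s1^-1 s2 (suffix); strip both.
Reduced to β = s1 s1 s2 s1^-1 s3^-1 s2 s3^-1 on 4 strands, 7 crossings.
Compute on β:
Braid: s1 s1 s2 s1^-1 s3^-1 s2 s3^-1 on 4 strands, 7 crossings.
Writhe w = (#positive) - (#negative) = 4 - 3 = 1.
Computing the Kauffman bracket via state sum. There are 2^7 = 128 states.
For each crossing: s=0 is the vertical smoothing, s=1 horizontal. Crossing k contributes A^(sign_k * (1 - 2*s_k)); loop factor d = -A^2 - A^-2.
Tabulate the states by total A-exponent and number of loops L (A-exp: L × count):
  A^7: L=3 ×1
  A^5: L=2 ×4, L=4 ×3
  A^3: L=1 ×5, L=3 ×15, L=5 ×1
  A^1: L=2 ×27, L=4 ×8
  A^-1: L=1 ×14, L=3 ×20, L=5 ×1
  A^-3: L=2 ×17, L=4 ×4
  A^-5: L=3 ×7
  A^-7: L=4 ×1
Each group contributes A^e * Σ count * d^(L-1):
Powers of d = -A^2 - A^-2: d^2 = A^4 + 2 + A^-4; d^3 = -A^6 - 3*A^2 - 3*A^-2 - A^-6; d^4 = A^8 + 4*A^4 + 6 + 4*A^-4 + A^-8.
  A^7 * (d^2) = A^11 + 2*A^7 + A^3
  A^5 * (4*d + 3*d^3) = -3*A^11 - 13*A^7 - 13*A^3 - 3*A^-1
  A^3 * (5 + 15*d^2 + d^4) = A^11 + 19*A^7 + 41*A^3 + 19*A^-1 + A^-5
  A^1 * (27*d + 8*d^3) = -8*A^7 - 51*A^3 - 51*A^-1 - 8*A^-5
  A^-1 * (14 + 20*d^2 + d^4) = A^7 + 24*A^3 + 60*A^-1 + 24*A^-5 + A^-9
  A^-3 * (17*d + 4*d^3) = -4*A^3 - 29*A^-1 - 29*A^-5 - 4*A^-9
  A^-5 * (7*d^2) = 7*A^-1 + 14*A^-5 + 7*A^-9
  A^-7 * (d^3) = -A^-1 - 3*A^-5 - 3*A^-9 - A^-13
Summing the groups: <K> = -A^11 + A^7 - 2*A^3 + 2*A^-1 - A^-5 + A^-9 - A^-13
Normalise by the writhe: (-A^3)^(-w) = (-A^3)^(-1) = -A^-3, so f(A) = -A^-3 * <K> = A^8 - A^4 + 2 - 2*A^-4 + A^-8 - A^-12 + A^-16.
Substitute A = t^(-1/4), i.e. A^e → t^(-e/4): V(t) = t^4 - t^3 + t^2 - 2*t + 2 - t^-1 + t^-2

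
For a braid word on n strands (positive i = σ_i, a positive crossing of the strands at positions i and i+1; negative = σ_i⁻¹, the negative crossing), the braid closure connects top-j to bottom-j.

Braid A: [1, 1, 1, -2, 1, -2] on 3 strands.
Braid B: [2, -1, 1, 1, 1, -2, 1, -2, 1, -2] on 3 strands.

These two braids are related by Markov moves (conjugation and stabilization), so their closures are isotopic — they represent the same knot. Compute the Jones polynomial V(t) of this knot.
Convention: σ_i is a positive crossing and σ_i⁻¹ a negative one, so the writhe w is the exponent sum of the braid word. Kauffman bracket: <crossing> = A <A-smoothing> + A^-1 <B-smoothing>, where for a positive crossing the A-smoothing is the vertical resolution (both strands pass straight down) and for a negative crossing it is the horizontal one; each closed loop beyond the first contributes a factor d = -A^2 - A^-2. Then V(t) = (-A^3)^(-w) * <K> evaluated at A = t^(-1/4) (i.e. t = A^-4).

t^5 - 2*t^4 + 2*t^3 - 2*t^2 + 2*t - 1 + t^-1

Derivation:
Markov-equivalent braids have isotopic closures, hence identical knot invariants. Strip the Markov moves from each word to reach a common short braid β, then compute V(t) once on β.
Braid A: s1 s1 s1 s2^-1 s1 s2^-1 on 3 strands has no conjugating prefix/suffix or stabilization to strip; take β = s1 s1 s1 s2^-1 s1 s2^-1.
Braid B: s2 s1^-1 s1 s1 s1 s2^-1 s1 s2^-1 s1 s2^-1 on 3 strands reduces by inverse Markov moves (closure unchanged at each step):
  Deconjugate: the word is γ·β·γ⁻¹ with γ = s2 s1^-1 (prefix) and γ⁻¹ = s1 s2^-1 (suffix); strip both.
Reduced to β = s1 s1 s1 s2^-1 s1 s2^-1 on 3 strands, 6 crossings.
Both give the same β = s1 s1 s1 s2^-1 s1 s2^-1 on 3 strands, so one state sum suffices:
Braid: s1 s1 s1 s2^-1 s1 s2^-1 on 3 strands, 6 crossings.
Writhe w = (#positive) - (#negative) = 4 - 2 = 2.
State-sum expansion of <K>. There are 2^6 = 64 states.
Each crossing splits two ways (0=vertical, 1=horizontal). The state's weight is A^(#A-smoothings - #B-smoothings) * d^(loops - 1).
Tabulate the states by total A-exponent and number of loops L (A-exp: L × count):
  A^6: L=3 ×1
  A^4: L=2 ×6
  A^2: L=1 ×11, L=3 ×4
  A^0: L=2 ×19, L=4 ×1
  A^-2: L=3 ×15
  A^-4: L=4 ×6
  A^-6: L=5 ×1
Each group contributes A^e * Σ count * d^(L-1):
Powers of d = -A^2 - A^-2: d^2 = A^4 + 2 + A^-4; d^3 = -A^6 - 3*A^2 - 3*A^-2 - A^-6; d^4 = A^8 + 4*A^4 + 6 + 4*A^-4 + A^-8.
  A^6 * (d^2) = A^10 + 2*A^6 + A^2
  A^4 * (6*d) = -6*A^6 - 6*A^2
  A^2 * (11 + 4*d^2) = 4*A^6 + 19*A^2 + 4*A^-2
  A^0 * (19*d + d^3) = -A^6 - 22*A^2 - 22*A^-2 - A^-6
  A^-2 * (15*d^2) = 15*A^2 + 30*A^-2 + 15*A^-6
  A^-4 * (6*d^3) = -6*A^2 - 18*A^-2 - 18*A^-6 - 6*A^-10
  A^-6 * (d^4) = A^2 + 4*A^-2 + 6*A^-6 + 4*A^-10 + A^-14
Summing the groups: <K> = A^10 - A^6 + 2*A^2 - 2*A^-2 + 2*A^-6 - 2*A^-10 + A^-14
Normalise by the writhe: (-A^3)^(-w) = (-A^3)^(-2) = A^-6, so f(A) = A^-6 * <K> = A^4 - 1 + 2*A^-4 - 2*A^-8 + 2*A^-12 - 2*A^-16 + A^-20.
Substitute A = t^(-1/4), i.e. A^e → t^(-e/4): V(t) = t^5 - 2*t^4 + 2*t^3 - 2*t^2 + 2*t - 1 + t^-1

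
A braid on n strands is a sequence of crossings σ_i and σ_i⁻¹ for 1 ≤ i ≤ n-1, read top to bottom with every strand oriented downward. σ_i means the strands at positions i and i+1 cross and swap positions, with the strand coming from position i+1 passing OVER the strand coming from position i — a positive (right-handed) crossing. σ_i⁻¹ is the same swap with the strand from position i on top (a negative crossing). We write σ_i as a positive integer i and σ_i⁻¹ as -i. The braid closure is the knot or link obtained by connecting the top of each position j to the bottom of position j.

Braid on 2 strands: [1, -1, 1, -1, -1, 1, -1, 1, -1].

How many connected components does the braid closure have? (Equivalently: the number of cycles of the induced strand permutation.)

1

Derivation:
Track the strand permutation on 2 strands, starting from identity.
  step 1: s1 swaps positions 1,2 -> [2 1]
  step 2: s1^-1 swaps positions 1,2 -> [1 2]
  step 3: s1 swaps positions 1,2 -> [2 1]
  step 4: s1^-1 swaps positions 1,2 -> [1 2]
  step 5: s1^-1 swaps positions 1,2 -> [2 1]
  step 6: s1 swaps positions 1,2 -> [1 2]
  step 7: s1^-1 swaps positions 1,2 -> [2 1]
  step 8: s1 swaps positions 1,2 -> [1 2]
  step 9: s1^-1 swaps positions 1,2 -> [2 1]
Final permutation (position -> original strand): [2 1]
Closure components = cycle count of this permutation = 1.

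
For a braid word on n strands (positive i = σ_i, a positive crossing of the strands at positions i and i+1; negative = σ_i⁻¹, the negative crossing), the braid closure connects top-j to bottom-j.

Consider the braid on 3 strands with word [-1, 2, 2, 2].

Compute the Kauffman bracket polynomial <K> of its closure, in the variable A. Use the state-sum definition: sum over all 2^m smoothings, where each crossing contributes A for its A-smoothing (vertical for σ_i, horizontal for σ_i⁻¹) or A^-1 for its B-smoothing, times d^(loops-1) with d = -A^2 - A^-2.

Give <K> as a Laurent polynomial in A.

A^2 + A^-6 - A^-10

Derivation:
Braid: s1^-1 s2 s2 s2 on 3 strands, 4 crossings.
Writhe w = (#positive) - (#negative) = 3 - 1 = 2.
Computing the Kauffman bracket via state sum. There are 2^4 = 16 states.
Each crossing splits two ways (0=vertical, 1=horizontal). The state's weight is A^(#A-smoothings - #B-smoothings) * d^(loops - 1).
  state 0000: A-exp=+2, loops=3, term = A^2 * d^2
  state 0001: A-exp=+0, loops=2, term = A^0 * d^1
  state 0010: A-exp=+0, loops=2, term = A^0 * d^1
  state 0011: A-exp=-2, loops=3, term = A^-2 * d^2
  state 0100: A-exp=+0, loops=2, term = A^0 * d^1
  state 0101: A-exp=-2, loops=3, term = A^-2 * d^2
  state 0110: A-exp=-2, loops=3, term = A^-2 * d^2
  state 0111: A-exp=-4, loops=4, term = A^-4 * d^3
  state 1000: A-exp=+4, loops=2, term = A^4 * d^1
  state 1001: A-exp=+2, loops=1, term = A^2 * d^0
  state 1010: A-exp=+2, loops=1, term = A^2 * d^0
  state 1011: A-exp=+0, loops=2, term = A^0 * d^1
  state 1100: A-exp=+2, loops=1, term = A^2 * d^0
  state 1101: A-exp=+0, loops=2, term = A^0 * d^1
  state 1110: A-exp=+0, loops=2, term = A^0 * d^1
  state 1111: A-exp=-2, loops=3, term = A^-2 * d^2
Collect the terms by A-exponent (count of states per loop number):
Powers of d = -A^2 - A^-2: d^2 = A^4 + 2 + A^-4; d^3 = -A^6 - 3*A^2 - 3*A^-2 - A^-6.
  A^4 * (d) = -A^6 - A^2
  A^2 * (3 + d^2) = A^6 + 5*A^2 + A^-2
  A^0 * (6*d) = -6*A^2 - 6*A^-2
  A^-2 * (4*d^2) = 4*A^2 + 8*A^-2 + 4*A^-6
  A^-4 * (d^3) = -A^2 - 3*A^-2 - 3*A^-6 - A^-10
Summing the groups: <K> = A^2 + A^-6 - A^-10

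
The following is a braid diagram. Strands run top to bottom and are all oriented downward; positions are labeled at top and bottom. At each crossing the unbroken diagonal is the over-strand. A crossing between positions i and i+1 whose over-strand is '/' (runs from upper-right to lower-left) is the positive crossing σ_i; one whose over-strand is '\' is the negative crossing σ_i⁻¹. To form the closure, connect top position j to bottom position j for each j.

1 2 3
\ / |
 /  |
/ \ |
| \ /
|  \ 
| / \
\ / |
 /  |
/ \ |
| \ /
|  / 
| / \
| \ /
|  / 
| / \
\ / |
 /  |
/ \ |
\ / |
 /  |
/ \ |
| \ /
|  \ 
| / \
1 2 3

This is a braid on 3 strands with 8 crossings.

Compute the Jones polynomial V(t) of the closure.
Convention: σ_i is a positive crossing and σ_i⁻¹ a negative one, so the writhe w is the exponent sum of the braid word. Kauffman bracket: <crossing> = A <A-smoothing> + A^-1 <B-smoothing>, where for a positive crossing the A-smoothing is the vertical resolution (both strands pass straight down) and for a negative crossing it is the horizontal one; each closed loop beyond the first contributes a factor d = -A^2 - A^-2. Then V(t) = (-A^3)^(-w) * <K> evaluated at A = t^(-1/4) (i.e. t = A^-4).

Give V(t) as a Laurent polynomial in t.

Reading the diagram top to bottom ('/'-over between positions i,i+1 = s_i, '\'-over = s_i^-1): braid word = s1 s2^-1 s1 s2 s2 s1 s1 s2^-1.
Braid: s1 s2^-1 s1 s2 s2 s1 s1 s2^-1 on 3 strands, 8 crossings.
Writhe w = (#positive) - (#negative) = 6 - 2 = 4.
Computing the Kauffman bracket via state sum. There are 2^8 = 256 states.
For each crossing: s=0 is the vertical smoothing, s=1 horizontal. Crossing k contributes A^(sign_k * (1 - 2*s_k)); loop factor d = -A^2 - A^-2.
Tabulate the states by total A-exponent and number of loops L (A-exp: L × count):
  A^8: L=3 ×1
  A^6: L=2 ×6, L=4 ×2
  A^4: L=1 ×11, L=3 ×16, L=5 ×1
  A^2: L=2 ×47, L=4 ×9
  A^0: L=1 ×26, L=3 ×43, L=5 ×1
  A^-2: L=2 ×41, L=4 ×15
  A^-4: L=3 ×26, L=5 ×2
  A^-6: L=4 ×8
  A^-8: L=5 ×1
Each group contributes A^e * Σ count * d^(L-1):
Powers of d = -A^2 - A^-2: d^2 = A^4 + 2 + A^-4; d^3 = -A^6 - 3*A^2 - 3*A^-2 - A^-6; d^4 = A^8 + 4*A^4 + 6 + 4*A^-4 + A^-8.
  A^8 * (d^2) = A^12 + 2*A^8 + A^4
  A^6 * (6*d + 2*d^3) = -2*A^12 - 12*A^8 - 12*A^4 - 2
  A^4 * (11 + 16*d^2 + d^4) = A^12 + 20*A^8 + 49*A^4 + 20 + A^-4
  A^2 * (47*d + 9*d^3) = -9*A^8 - 74*A^4 - 74 - 9*A^-4
  A^0 * (26 + 43*d^2 + d^4) = A^8 + 47*A^4 + 118 + 47*A^-4 + A^-8
  A^-2 * (41*d + 15*d^3) = -15*A^4 - 86 - 86*A^-4 - 15*A^-8
  A^-4 * (26*d^2 + 2*d^4) = 2*A^4 + 34 + 64*A^-4 + 34*A^-8 + 2*A^-12
  A^-6 * (8*d^3) = -8 - 24*A^-4 - 24*A^-8 - 8*A^-12
  A^-8 * (d^4) = 1 + 4*A^-4 + 6*A^-8 + 4*A^-12 + A^-16
Summing the groups: <K> = 2*A^8 - 2*A^4 + 3 - 3*A^-4 + 2*A^-8 - 2*A^-12 + A^-16
Normalise by the writhe: (-A^3)^(-w) = (-A^3)^(-4) = A^-12, so f(A) = A^-12 * <K> = 2*A^-4 - 2*A^-8 + 3*A^-12 - 3*A^-16 + 2*A^-20 - 2*A^-24 + A^-28.
Substitute A = t^(-1/4), i.e. A^e → t^(-e/4): V(t) = t^7 - 2*t^6 + 2*t^5 - 3*t^4 + 3*t^3 - 2*t^2 + 2*t

Answer: t^7 - 2*t^6 + 2*t^5 - 3*t^4 + 3*t^3 - 2*t^2 + 2*t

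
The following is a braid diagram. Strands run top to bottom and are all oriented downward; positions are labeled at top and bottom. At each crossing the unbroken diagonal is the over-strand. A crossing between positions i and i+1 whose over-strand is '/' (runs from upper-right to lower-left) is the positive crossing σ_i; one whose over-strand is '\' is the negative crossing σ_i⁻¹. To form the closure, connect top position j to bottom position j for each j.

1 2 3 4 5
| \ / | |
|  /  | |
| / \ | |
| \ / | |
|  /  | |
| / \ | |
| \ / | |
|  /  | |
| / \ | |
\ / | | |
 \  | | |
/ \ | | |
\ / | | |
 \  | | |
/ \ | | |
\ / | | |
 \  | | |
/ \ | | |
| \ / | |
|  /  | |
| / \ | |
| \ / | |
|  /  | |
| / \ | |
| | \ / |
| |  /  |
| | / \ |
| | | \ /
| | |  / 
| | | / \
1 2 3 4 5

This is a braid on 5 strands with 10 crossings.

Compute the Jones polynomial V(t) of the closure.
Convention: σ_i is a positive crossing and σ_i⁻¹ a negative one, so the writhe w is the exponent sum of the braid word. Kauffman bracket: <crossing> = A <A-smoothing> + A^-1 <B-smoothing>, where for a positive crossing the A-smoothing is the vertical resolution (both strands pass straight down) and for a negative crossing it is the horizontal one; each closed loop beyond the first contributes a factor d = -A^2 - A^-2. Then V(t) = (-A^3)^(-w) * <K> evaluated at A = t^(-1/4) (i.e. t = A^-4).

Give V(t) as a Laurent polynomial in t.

-t^6 + t^5 - 2*t^4 + 3*t^3 - 2*t^2 + 3*t - 1 + t^-1 - t^-2

Derivation:
Reading the diagram top to bottom ('/'-over between positions i,i+1 = s_i, '\'-over = s_i^-1): braid word = s2 s2 s2 s1^-1 s1^-1 s1^-1 s2 s2 s3 s4.
The presented braid s2 s2 s2 s1^-1 s1^-1 s1^-1 s2 s2 s3 s4 on 5 strands reduces by inverse Markov moves (closure unchanged at each step):
  Destabilize: the word has the form β·s4 where s4 occurs only as the final letter (β ∈ B_4); drop it and the last strand → 4 strands.
  Destabilize: the word has the form β·s3 where s3 occurs only as the final letter (β ∈ B_3); drop it and the last strand → 3 strands.
Reduced to β = s2 s2 s2 s1^-1 s1^-1 s1^-1 s2 s2 on 3 strands, 8 crossings.
Compute on β:
Braid: s2 s2 s2 s1^-1 s1^-1 s1^-1 s2 s2 on 3 strands, 8 crossings.
Writhe w = (#positive) - (#negative) = 5 - 3 = 2.
Enumerate smoothing states for the bracket polynomial. There are 2^8 = 256 states.
Smooth each crossing (0=||, 1=⌣⌢); contribution A^(Σ sign_k(1-2s_k)) * d^(L-1).
Tabulate the states by total A-exponent and number of loops L (A-exp: L × count):
  A^8: L=4 ×1
  A^6: L=3 ×8
  A^4: L=2 ×18, L=4 ×10
  A^2: L=1 ×15, L=3 ×31, L=5 ×10
  A^0: L=2 ×35, L=4 ×30, L=6 ×5
  A^-2: L=3 ×40, L=5 ×15, L=7 ×1
  A^-4: L=4 ×25, L=6 ×3
  A^-6: L=5 ×8
  A^-8: L=6 ×1
Each group contributes A^e * Σ count * d^(L-1):
Powers of d = -A^2 - A^-2: d^2 = A^4 + 2 + A^-4; d^3 = -A^6 - 3*A^2 - 3*A^-2 - A^-6; d^4 = A^8 + 4*A^4 + 6 + 4*A^-4 + A^-8; d^5 = -A^10 - 5*A^6 - 10*A^2 - 10*A^-2 - 5*A^-6 - A^-10; d^6 = A^12 + 6*A^8 + 15*A^4 + 20 + 15*A^-4 + 6*A^-8 + A^-12.
  A^8 * (d^3) = -A^14 - 3*A^10 - 3*A^6 - A^2
  A^6 * (8*d^2) = 8*A^10 + 16*A^6 + 8*A^2
  A^4 * (18*d + 10*d^3) = -10*A^10 - 48*A^6 - 48*A^2 - 10*A^-2
  A^2 * (15 + 31*d^2 + 10*d^4) = 10*A^10 + 71*A^6 + 137*A^2 + 71*A^-2 + 10*A^-6
  A^0 * (35*d + 30*d^3 + 5*d^5) = -5*A^10 - 55*A^6 - 175*A^2 - 175*A^-2 - 55*A^-6 - 5*A^-10
  A^-2 * (40*d^2 + 15*d^4 + d^6) = A^10 + 21*A^6 + 115*A^2 + 190*A^-2 + 115*A^-6 + 21*A^-10 + A^-14
  A^-4 * (25*d^3 + 3*d^5) = -3*A^6 - 40*A^2 - 105*A^-2 - 105*A^-6 - 40*A^-10 - 3*A^-14
  A^-6 * (8*d^4) = 8*A^2 + 32*A^-2 + 48*A^-6 + 32*A^-10 + 8*A^-14
  A^-8 * (d^5) = -A^2 - 5*A^-2 - 10*A^-6 - 10*A^-10 - 5*A^-14 - A^-18
Summing the groups: <K> = -A^14 + A^10 - A^6 + 3*A^2 - 2*A^-2 + 3*A^-6 - 2*A^-10 + A^-14 - A^-18
Normalise by the writhe: (-A^3)^(-w) = (-A^3)^(-2) = A^-6, so f(A) = A^-6 * <K> = -A^8 + A^4 - 1 + 3*A^-4 - 2*A^-8 + 3*A^-12 - 2*A^-16 + A^-20 - A^-24.
Substitute A = t^(-1/4), i.e. A^e → t^(-e/4): V(t) = -t^6 + t^5 - 2*t^4 + 3*t^3 - 2*t^2 + 3*t - 1 + t^-1 - t^-2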